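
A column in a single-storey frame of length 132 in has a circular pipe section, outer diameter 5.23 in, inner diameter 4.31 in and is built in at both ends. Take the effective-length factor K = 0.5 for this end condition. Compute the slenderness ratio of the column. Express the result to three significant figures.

d_o = 5.23 in, d_i = 4.31 in
I = π(d_o⁴ − d_i⁴)/64 = π(5.23⁴ − 4.310⁴)/64 = 19.79 in⁴
A = 6.893 in²;  r_min = √(I/A) = √(19.79/6.893) = 1.694 in
L_e = K·L = 0.5 × 132 = 66.00 in
λ = L_e / r_min = 66.000 / 1.694 = 39.0

λ ≈ 39.0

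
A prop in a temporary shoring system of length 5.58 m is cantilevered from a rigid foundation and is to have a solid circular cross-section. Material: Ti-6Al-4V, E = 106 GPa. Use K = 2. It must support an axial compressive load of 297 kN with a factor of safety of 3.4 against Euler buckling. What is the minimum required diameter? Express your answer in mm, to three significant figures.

d ≈ 222 mm

Required P_cr = n·P = 3.4 × 297 = 1010 kN
L_e = K·L = 2 × 5.58 = 11.16 m
Required I = P_cr·L_e²/(π²E) = 1.010×10^6 × 11.16² / (π² × 1.06×10^11) = 1.202×10^-4 m⁴
I_req = 1.202×10^8 mm⁴
Solid circle: I = πd⁴/64  ⇒  d = (64I/π)^(1/4) = (64×1.202×10^8/π)^(1/4) = 222 mm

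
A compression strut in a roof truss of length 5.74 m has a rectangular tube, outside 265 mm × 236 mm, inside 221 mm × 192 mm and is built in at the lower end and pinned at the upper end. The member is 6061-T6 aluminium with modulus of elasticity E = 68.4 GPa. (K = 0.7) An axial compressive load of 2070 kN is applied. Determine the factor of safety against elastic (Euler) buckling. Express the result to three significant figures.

Weak-axis I_min = (h_o·b_o³ − h_i·b_i³)/12 with b_o = 236, b_i = 192.0 mm (shorter outer/inner sides).
I_min = (265×236³ − 221.0×192.0³)/12 = 1.599×10^8 mm⁴
I = 1.599×10^8 mm⁴ = 1.599×10^-4 m⁴
Effective length L_e = K·L = 0.7 × 5.74 = 4.018 m
P_cr = π²EI / L_e² = π² × 68.4×10⁹ × 1.599×10^-4 / 4.018² = 6.687×10^6 N
Factor of safety n = P_cr / P = 6687.0 / 2070 = 3.23

n ≈ 3.23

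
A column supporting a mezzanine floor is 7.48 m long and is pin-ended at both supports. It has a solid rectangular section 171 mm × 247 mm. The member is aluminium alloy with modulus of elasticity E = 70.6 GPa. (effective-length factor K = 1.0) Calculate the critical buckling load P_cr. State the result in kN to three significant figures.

P_cr ≈ 1280 kN

Buckling occurs about the weak axis: I_min = h·b³/12 with b = 171 mm (the shorter side).
I_min = 247×171³/12 = 1.029×10^8 mm⁴
I = 1.029×10^8 mm⁴ = 1.029×10^-4 m⁴
Effective length L_e = K·L = 1 × 7.48 = 7.480 m
P_cr = π²EI / L_e² = π² × 70.6×10⁹ × 1.029×10^-4 / 7.480² = 1.282×10^6 N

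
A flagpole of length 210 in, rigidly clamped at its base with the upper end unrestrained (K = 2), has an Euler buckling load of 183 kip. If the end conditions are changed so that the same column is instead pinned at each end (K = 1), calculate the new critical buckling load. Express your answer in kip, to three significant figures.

P_cr ∝ 1/K², so P_cr,new = P_cr,old × (K_old/K_new)² = 183 × (2/1)²
= 183 × 4.000 = 732 kip

P_cr ≈ 732 kip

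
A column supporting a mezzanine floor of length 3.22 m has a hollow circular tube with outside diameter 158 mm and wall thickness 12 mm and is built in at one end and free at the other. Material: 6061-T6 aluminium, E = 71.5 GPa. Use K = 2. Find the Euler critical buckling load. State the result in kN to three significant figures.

P_cr ≈ 251 kN

Inner diameter d_i = 158 − 2×12 = 134.0 mm
I = π(d_o⁴ − d_i⁴)/64 = π(158⁴ − 134.0⁴)/64 = 1.476×10^7 mm⁴
I = 1.476×10^7 mm⁴ = 1.476×10^-5 m⁴
Effective length L_e = K·L = 2 × 3.22 = 6.440 m
P_cr = π²EI / L_e² = π² × 71.5×10⁹ × 1.476×10^-5 / 6.440² = 2.512×10^5 N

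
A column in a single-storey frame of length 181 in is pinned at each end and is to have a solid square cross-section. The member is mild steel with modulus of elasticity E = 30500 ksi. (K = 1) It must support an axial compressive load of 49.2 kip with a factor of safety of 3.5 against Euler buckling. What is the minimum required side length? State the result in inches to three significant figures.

Required P_cr = n·P = 3.5 × 49.2 = 172.2 kip
L_e = K·L = 1 × 181 = 181.0 in
Required I = P_cr·L_e²/(π²E) = 1.722×10^5 × 181.0² / (π² × 3.05×10^7) = 18.74 in⁴
Solid square: I = a⁴/12  ⇒  a = (12I)^(1/4) = (12×18.74)^(1/4) = 3.87 in

a ≈ 3.87 in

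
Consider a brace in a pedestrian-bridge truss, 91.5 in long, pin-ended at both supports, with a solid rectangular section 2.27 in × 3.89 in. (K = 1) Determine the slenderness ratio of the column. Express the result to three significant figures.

λ ≈ 140

For a rectangle r_min = b/√12 = 2.27/√12 = 0.6553 in
L_e = K·L = 1 × 91.5 = 91.50 in
λ = L_e / r_min = 91.500 / 0.6553 = 140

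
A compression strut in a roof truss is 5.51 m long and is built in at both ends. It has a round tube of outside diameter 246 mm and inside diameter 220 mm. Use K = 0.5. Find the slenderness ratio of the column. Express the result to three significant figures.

d_o = 246 mm, d_i = 220 mm
I = π(d_o⁴ − d_i⁴)/64 = π(246⁴ − 220.0⁴)/64 = 6.478×10^7 mm⁴
A = 9.516×10^3 mm²;  r_min = √(I/A) = √(6.478×10^7/9.516×10^3) = 82.51 mm
L_e = K·L = 0.5 × 5.51 m = 2.755 m = 2755.0 mm
λ = L_e / r_min = 2755.0 / 82.51 = 33.4

λ ≈ 33.4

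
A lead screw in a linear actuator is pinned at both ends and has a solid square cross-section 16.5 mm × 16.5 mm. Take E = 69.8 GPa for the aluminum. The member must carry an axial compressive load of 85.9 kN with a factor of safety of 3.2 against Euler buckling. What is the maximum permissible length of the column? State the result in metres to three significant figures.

L_max ≈ 0.124 m

I = a⁴/12 = 16.5⁴/12 = 6.177×10^3 mm⁴
I = 6.177×10^-9 m⁴
Required critical load P_cr = n·P = 3.2 × 85.9 = 274.9 kN = 2.749×10^5 N
From P_cr = π²EI/(K·L)²:  L = (1/K)·√(π²EI/P_cr) = (1/1)·√(π²×6.98×10^10×6.177×10^-9/2.749×10^5)
L = 0.124 m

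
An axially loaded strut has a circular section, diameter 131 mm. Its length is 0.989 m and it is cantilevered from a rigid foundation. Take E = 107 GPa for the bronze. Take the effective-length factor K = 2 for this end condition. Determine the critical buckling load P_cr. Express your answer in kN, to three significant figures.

I = πd⁴/64 = π×131⁴/64 = 1.446×10^7 mm⁴
I = 1.446×10^7 mm⁴ = 1.446×10^-5 m⁴
Effective length L_e = K·L = 2 × 0.989 = 1.978 m
P_cr = π²EI / L_e² = π² × 107×10⁹ × 1.446×10^-5 / 1.978² = 3.902×10^6 N

P_cr ≈ 3900 kN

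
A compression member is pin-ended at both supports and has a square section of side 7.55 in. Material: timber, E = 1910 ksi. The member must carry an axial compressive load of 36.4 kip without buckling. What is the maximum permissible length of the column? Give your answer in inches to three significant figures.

L_max ≈ 374 in

I = a⁴/12 = 7.55⁴/12 = 270.8 in⁴
At the buckling limit P_cr = P = 3.640×10^4 lb
From P_cr = π²EI/(K·L)²:  L = (1/K)·√(π²EI/P_cr) = (1/1)·√(π²×1.91×10^6×270.8/3.640×10^4)
L = 374 in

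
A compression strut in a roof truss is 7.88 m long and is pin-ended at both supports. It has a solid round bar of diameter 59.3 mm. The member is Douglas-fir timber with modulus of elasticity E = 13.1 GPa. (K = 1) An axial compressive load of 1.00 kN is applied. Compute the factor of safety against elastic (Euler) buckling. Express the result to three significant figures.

I = πd⁴/64 = π×59.3⁴/64 = 6.070×10^5 mm⁴
I = 6.070×10^5 mm⁴ = 6.070×10^-7 m⁴
Effective length L_e = K·L = 1 × 7.88 = 7.880 m
P_cr = π²EI / L_e² = π² × 13.1×10⁹ × 6.070×10^-7 / 7.880² = 1.264×10^3 N
Factor of safety n = P_cr / P = 1.2639 / 1.00 = 1.26

n ≈ 1.26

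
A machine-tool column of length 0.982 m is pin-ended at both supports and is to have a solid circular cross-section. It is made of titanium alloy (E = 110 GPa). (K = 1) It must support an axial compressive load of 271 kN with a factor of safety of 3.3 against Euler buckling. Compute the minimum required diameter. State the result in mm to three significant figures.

d ≈ 63.4 mm

Required P_cr = n·P = 3.3 × 271 = 894.3 kN
L_e = K·L = 1 × 0.982 = 0.9820 m
Required I = P_cr·L_e²/(π²E) = 8.943×10^5 × 0.9820² / (π² × 1.10×10^11) = 7.944×10^-7 m⁴
I_req = 7.944×10^5 mm⁴
Solid circle: I = πd⁴/64  ⇒  d = (64I/π)^(1/4) = (64×7.944×10^5/π)^(1/4) = 63.4 mm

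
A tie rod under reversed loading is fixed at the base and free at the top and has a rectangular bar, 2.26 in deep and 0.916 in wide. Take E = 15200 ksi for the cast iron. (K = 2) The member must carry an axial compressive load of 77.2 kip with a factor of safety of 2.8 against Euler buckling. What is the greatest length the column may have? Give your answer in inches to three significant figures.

Buckling occurs about the weak axis: I_min = h·b³/12 with b = 0.916 in (the shorter side).
I_min = 2.26×0.916³/12 = 0.1447 in⁴
Required critical load P_cr = n·P = 2.8 × 77.2 = 216.2 kip = 2.162×10^5 lb
From P_cr = π²EI/(K·L)²:  L = (1/K)·√(π²EI/P_cr) = (1/2)·√(π²×1.52×10^7×0.1447/2.162×10^5)
L = 5.01 in

L_max ≈ 5.01 in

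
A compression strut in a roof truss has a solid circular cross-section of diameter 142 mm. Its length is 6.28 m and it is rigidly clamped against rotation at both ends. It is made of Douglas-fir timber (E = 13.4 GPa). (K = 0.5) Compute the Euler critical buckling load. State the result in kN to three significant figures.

P_cr ≈ 268 kN

I = πd⁴/64 = π×142⁴/64 = 1.996×10^7 mm⁴
I = 1.996×10^7 mm⁴ = 1.996×10^-5 m⁴
Effective length L_e = K·L = 0.5 × 6.28 = 3.140 m
P_cr = π²EI / L_e² = π² × 13.4×10⁹ × 1.996×10^-5 / 3.140² = 2.677×10^5 N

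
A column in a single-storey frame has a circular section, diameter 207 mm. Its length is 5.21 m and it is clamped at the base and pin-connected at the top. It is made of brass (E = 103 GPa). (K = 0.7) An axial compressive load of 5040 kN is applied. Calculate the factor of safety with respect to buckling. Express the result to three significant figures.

I = πd⁴/64 = π×207⁴/64 = 9.013×10^7 mm⁴
I = 9.013×10^7 mm⁴ = 9.013×10^-5 m⁴
Effective length L_e = K·L = 0.7 × 5.21 = 3.647 m
P_cr = π²EI / L_e² = π² × 103×10⁹ × 9.013×10^-5 / 3.647² = 6.888×10^6 N
Factor of safety n = P_cr / P = 6888.4 / 5040 = 1.37

n ≈ 1.37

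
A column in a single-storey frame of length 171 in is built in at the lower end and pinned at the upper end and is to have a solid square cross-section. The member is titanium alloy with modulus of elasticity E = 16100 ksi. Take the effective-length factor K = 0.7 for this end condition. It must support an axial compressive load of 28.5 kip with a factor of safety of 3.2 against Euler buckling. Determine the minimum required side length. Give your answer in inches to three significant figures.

Required P_cr = n·P = 3.2 × 28.5 = 91.20 kip
L_e = K·L = 0.7 × 171 = 119.7 in
Required I = P_cr·L_e²/(π²E) = 9.120×10^4 × 119.7² / (π² × 1.61×10^7) = 8.224 in⁴
Solid square: I = a⁴/12  ⇒  a = (12I)^(1/4) = (12×8.224)^(1/4) = 3.15 in

a ≈ 3.15 in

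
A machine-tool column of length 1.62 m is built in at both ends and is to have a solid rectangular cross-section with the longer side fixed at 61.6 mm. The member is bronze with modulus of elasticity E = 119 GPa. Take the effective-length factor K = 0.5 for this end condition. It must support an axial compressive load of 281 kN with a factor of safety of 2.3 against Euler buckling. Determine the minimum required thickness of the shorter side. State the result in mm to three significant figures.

Required P_cr = n·P = 2.3 × 281 = 646.3 kN
L_e = K·L = 0.5 × 1.62 = 0.8100 m
Required I = P_cr·L_e²/(π²E) = 6.463×10^5 × 0.8100² / (π² × 1.19×10^11) = 3.610×10^-7 m⁴
I_req = 3.610×10^5 mm⁴
Rectangle, weak axis: I_min = h·b³/12 with h = 61.6 mm fixed  ⇒  b = (12I/h)^(1/3) = 41.3 mm

b ≈ 41.3 mm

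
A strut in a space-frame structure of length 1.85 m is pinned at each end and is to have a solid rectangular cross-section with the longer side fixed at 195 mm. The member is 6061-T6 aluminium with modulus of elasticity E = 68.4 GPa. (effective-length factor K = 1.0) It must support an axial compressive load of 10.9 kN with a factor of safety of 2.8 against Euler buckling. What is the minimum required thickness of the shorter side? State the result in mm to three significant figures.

Required P_cr = n·P = 2.8 × 10.9 = 30.52 kN
L_e = K·L = 1 × 1.85 = 1.850 m
Required I = P_cr·L_e²/(π²E) = 3.052×10^4 × 1.850² / (π² × 6.84×10^10) = 1.547×10^-7 m⁴
I_req = 1.547×10^5 mm⁴
Rectangle, weak axis: I_min = h·b³/12 with h = 195 mm fixed  ⇒  b = (12I/h)^(1/3) = 21.2 mm

b ≈ 21.2 mm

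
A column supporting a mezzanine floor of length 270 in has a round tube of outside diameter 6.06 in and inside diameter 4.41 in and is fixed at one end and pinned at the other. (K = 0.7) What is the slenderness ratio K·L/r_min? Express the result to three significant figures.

d_o = 6.06 in, d_i = 4.41 in
I = π(d_o⁴ − d_i⁴)/64 = π(6.06⁴ − 4.410⁴)/64 = 47.63 in⁴
A = 13.57 in²;  r_min = √(I/A) = √(47.63/13.57) = 1.874 in
L_e = K·L = 0.7 × 270 = 189.0 in
λ = L_e / r_min = 189.00 / 1.874 = 101

λ ≈ 101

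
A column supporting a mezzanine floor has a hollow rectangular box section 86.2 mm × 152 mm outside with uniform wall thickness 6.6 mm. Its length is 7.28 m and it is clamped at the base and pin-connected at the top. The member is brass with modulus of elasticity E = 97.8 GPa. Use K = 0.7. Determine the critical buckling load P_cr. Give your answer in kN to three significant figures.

P_cr ≈ 134 kN

Inner dimensions: h_i = 152 − 2×6.6 = 138.8 mm, b_i = 86.2 − 2×6.6 = 73.00 mm
Weak-axis I_min = (h_o·b_o³ − h_i·b_i³)/12 with b_o = 86.2, b_i = 73.00 mm (shorter outer/inner sides).
I_min = (152×86.2³ − 138.8×73.00³)/12 = 3.613×10^6 mm⁴
I = 3.613×10^6 mm⁴ = 3.613×10^-6 m⁴
Effective length L_e = K·L = 0.7 × 7.28 = 5.096 m
P_cr = π²EI / L_e² = π² × 97.8×10⁹ × 3.613×10^-6 / 5.096² = 1.343×10^5 N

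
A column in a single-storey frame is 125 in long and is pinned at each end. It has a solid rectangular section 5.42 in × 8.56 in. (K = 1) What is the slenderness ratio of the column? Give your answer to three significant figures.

λ ≈ 79.9

For a rectangle r_min = b/√12 = 5.42/√12 = 1.565 in
L_e = K·L = 1 × 125 = 125.0 in
λ = L_e / r_min = 125.00 / 1.565 = 79.9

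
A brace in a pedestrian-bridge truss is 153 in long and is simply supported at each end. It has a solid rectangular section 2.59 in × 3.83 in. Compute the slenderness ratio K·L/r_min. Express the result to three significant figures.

For a rectangle r_min = b/√12 = 2.59/√12 = 0.7477 in
L_e = K·L = 1 × 153 = 153.0 in
λ = L_e / r_min = 153.00 / 0.7477 = 205

λ ≈ 205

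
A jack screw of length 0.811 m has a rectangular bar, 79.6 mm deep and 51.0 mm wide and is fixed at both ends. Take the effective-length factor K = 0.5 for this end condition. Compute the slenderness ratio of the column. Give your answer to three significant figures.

For a rectangle r_min = b/√12 = 51.0/√12 = 14.72 mm
L_e = K·L = 0.5 × 0.811 m = 0.4055 m = 405.50 mm
λ = L_e / r_min = 405.50 / 14.72 = 27.5

λ ≈ 27.5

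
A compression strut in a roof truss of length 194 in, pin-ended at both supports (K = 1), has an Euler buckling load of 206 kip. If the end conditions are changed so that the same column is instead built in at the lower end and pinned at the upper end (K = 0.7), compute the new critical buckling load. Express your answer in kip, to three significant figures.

P_cr ≈ 420 kip

P_cr ∝ 1/K², so P_cr,new = P_cr,old × (K_old/K_new)² = 206 × (1/0.7)²
= 206 × 2.041 = 420 kip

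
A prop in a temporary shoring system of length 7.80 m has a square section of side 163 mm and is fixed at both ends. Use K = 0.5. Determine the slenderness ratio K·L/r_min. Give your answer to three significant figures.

λ ≈ 82.9

For a square r = a/√12 = 163/√12 = 47.05 mm
L_e = K·L = 0.5 × 7.80 m = 3.900 m = 3900.0 mm
λ = L_e / r_min = 3900.0 / 47.05 = 82.9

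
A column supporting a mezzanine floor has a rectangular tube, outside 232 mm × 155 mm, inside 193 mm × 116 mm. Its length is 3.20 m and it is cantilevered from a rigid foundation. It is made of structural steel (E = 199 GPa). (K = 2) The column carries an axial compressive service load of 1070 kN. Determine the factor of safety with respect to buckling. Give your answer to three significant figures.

Weak-axis I_min = (h_o·b_o³ − h_i·b_i³)/12 with b_o = 155, b_i = 116.0 mm (shorter outer/inner sides).
I_min = (232×155³ − 193.0×116.0³)/12 = 4.689×10^7 mm⁴
I = 4.689×10^7 mm⁴ = 4.689×10^-5 m⁴
Effective length L_e = K·L = 2 × 3.20 = 6.400 m
P_cr = π²EI / L_e² = π² × 199×10⁹ × 4.689×10^-5 / 6.400² = 2.248×10^6 N
Factor of safety n = P_cr / P = 2248.4 / 1070 = 2.10

n ≈ 2.10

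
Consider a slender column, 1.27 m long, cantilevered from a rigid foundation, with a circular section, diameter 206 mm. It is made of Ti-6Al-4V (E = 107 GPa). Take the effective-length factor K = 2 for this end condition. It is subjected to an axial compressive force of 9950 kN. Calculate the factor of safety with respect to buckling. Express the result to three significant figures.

n ≈ 1.45

I = πd⁴/64 = π×206⁴/64 = 8.840×10^7 mm⁴
I = 8.840×10^7 mm⁴ = 8.840×10^-5 m⁴
Effective length L_e = K·L = 2 × 1.27 = 2.540 m
P_cr = π²EI / L_e² = π² × 107×10⁹ × 8.840×10^-5 / 2.540² = 1.447×10^7 N
Factor of safety n = P_cr / P = 14470 / 9950 = 1.45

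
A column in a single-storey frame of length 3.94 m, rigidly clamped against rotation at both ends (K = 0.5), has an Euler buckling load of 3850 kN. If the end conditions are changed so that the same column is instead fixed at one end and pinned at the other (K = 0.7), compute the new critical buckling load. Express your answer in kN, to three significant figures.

P_cr ∝ 1/K², so P_cr,new = P_cr,old × (K_old/K_new)² = 3850 × (0.5/0.7)²
= 3850 × 0.5102 = 1960 kN

P_cr ≈ 1960 kN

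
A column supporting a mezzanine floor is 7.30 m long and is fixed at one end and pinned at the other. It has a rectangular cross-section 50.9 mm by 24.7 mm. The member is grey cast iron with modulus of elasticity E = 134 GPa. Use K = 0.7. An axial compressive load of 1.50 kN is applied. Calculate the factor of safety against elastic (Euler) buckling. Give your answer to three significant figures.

Buckling occurs about the weak axis: I_min = h·b³/12 with b = 24.7 mm (the shorter side).
I_min = 50.9×24.7³/12 = 6.392×10^4 mm⁴
I = 6.392×10^4 mm⁴ = 6.392×10^-8 m⁴
Effective length L_e = K·L = 0.7 × 7.30 = 5.110 m
P_cr = π²EI / L_e² = π² × 134×10⁹ × 6.392×10^-8 / 5.110² = 3.237×10^3 N
Factor of safety n = P_cr / P = 3.2374 / 1.50 = 2.16

n ≈ 2.16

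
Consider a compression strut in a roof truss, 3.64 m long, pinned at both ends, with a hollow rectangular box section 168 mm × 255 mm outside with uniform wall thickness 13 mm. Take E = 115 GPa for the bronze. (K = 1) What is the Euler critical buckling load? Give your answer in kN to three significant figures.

Inner dimensions: h_i = 255 − 2×13 = 229.0 mm, b_i = 168 − 2×13 = 142.0 mm
Weak-axis I_min = (h_o·b_o³ − h_i·b_i³)/12 with b_o = 168, b_i = 142.0 mm (shorter outer/inner sides).
I_min = (255×168³ − 229.0×142.0³)/12 = 4.612×10^7 mm⁴
I = 4.612×10^7 mm⁴ = 4.612×10^-5 m⁴
Effective length L_e = K·L = 1 × 3.64 = 3.640 m
P_cr = π²EI / L_e² = π² × 115×10⁹ × 4.612×10^-5 / 3.640² = 3.951×10^6 N

P_cr ≈ 3950 kN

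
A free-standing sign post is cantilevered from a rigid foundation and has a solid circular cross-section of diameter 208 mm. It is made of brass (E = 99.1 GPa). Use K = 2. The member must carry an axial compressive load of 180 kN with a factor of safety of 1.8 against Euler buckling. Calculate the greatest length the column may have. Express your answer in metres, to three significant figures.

L_max ≈ 8.33 m

I = πd⁴/64 = π×208⁴/64 = 9.188×10^7 mm⁴
I = 9.188×10^-5 m⁴
Required critical load P_cr = n·P = 1.8 × 180 = 324.0 kN = 3.240×10^5 N
From P_cr = π²EI/(K·L)²:  L = (1/K)·√(π²EI/P_cr) = (1/2)·√(π²×9.91×10^10×9.188×10^-5/3.240×10^5)
L = 8.33 m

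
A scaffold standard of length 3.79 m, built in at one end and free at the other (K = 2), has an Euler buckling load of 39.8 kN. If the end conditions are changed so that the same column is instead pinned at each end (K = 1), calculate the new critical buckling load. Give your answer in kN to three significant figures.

P_cr ∝ 1/K², so P_cr,new = P_cr,old × (K_old/K_new)² = 39.8 × (2/1)²
= 39.8 × 4.000 = 159 kN

P_cr ≈ 159 kN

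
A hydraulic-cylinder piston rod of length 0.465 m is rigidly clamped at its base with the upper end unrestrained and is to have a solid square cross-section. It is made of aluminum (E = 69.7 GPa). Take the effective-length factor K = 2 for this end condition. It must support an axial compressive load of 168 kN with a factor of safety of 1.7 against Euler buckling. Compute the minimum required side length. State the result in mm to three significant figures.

Required P_cr = n·P = 1.7 × 168 = 285.6 kN
L_e = K·L = 2 × 0.465 = 0.9300 m
Required I = P_cr·L_e²/(π²E) = 2.856×10^5 × 0.9300² / (π² × 6.97×10^10) = 3.591×10^-7 m⁴
I_req = 3.591×10^5 mm⁴
Solid square: I = a⁴/12  ⇒  a = (12I)^(1/4) = (12×3.591×10^5)^(1/4) = 45.6 mm

a ≈ 45.6 mm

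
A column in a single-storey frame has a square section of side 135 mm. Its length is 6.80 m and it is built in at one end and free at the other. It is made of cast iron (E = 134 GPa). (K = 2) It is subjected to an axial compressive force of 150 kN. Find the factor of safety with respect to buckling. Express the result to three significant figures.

I = a⁴/12 = 135⁴/12 = 2.768×10^7 mm⁴
I = 2.768×10^7 mm⁴ = 2.768×10^-5 m⁴
Effective length L_e = K·L = 2 × 6.80 = 13.60 m
P_cr = π²EI / L_e² = π² × 134×10⁹ × 2.768×10^-5 / 13.60² = 1.979×10^5 N
Factor of safety n = P_cr / P = 197.92 / 150 = 1.32

n ≈ 1.32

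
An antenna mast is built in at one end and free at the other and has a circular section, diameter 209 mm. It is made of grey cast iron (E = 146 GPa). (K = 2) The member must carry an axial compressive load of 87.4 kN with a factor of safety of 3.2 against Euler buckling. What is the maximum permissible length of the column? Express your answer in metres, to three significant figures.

I = πd⁴/64 = π×209⁴/64 = 9.366×10^7 mm⁴
I = 9.366×10^-5 m⁴
Required critical load P_cr = n·P = 3.2 × 87.4 = 279.7 kN = 2.797×10^5 N
From P_cr = π²EI/(K·L)²:  L = (1/K)·√(π²EI/P_cr) = (1/2)·√(π²×1.46×10^11×9.366×10^-5/2.797×10^5)
L = 11.0 m

L_max ≈ 11.0 m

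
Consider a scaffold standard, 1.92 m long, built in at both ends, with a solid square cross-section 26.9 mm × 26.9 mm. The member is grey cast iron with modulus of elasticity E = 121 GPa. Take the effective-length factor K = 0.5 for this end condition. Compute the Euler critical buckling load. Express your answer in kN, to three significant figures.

P_cr ≈ 56.5 kN

I = a⁴/12 = 26.9⁴/12 = 4.363×10^4 mm⁴
I = 4.363×10^4 mm⁴ = 4.363×10^-8 m⁴
Effective length L_e = K·L = 0.5 × 1.92 = 0.9600 m
P_cr = π²EI / L_e² = π² × 121×10⁹ × 4.363×10^-8 / 0.9600² = 5.654×10^4 N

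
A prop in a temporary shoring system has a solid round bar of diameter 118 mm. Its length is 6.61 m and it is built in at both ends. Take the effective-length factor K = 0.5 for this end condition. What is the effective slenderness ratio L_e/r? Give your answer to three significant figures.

λ ≈ 112

For a solid circle r = d/4 = 118/4 = 29.50 mm
L_e = K·L = 0.5 × 6.61 m = 3.305 m = 3305.0 mm
λ = L_e / r_min = 3305.0 / 29.50 = 112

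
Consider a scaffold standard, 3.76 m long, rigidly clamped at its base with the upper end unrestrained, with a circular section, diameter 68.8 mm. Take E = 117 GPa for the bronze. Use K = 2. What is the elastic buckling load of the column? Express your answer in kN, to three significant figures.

P_cr ≈ 22.5 kN

I = πd⁴/64 = π×68.8⁴/64 = 1.100×10^6 mm⁴
I = 1.100×10^6 mm⁴ = 1.100×10^-6 m⁴
Effective length L_e = K·L = 2 × 3.76 = 7.520 m
P_cr = π²EI / L_e² = π² × 117×10⁹ × 1.100×10^-6 / 7.520² = 2.246×10^4 N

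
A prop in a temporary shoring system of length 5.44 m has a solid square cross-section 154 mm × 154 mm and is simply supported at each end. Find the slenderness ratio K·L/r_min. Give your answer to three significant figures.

For a square r = a/√12 = 154/√12 = 44.46 mm
L_e = K·L = 1 × 5.44 m = 5.440 m = 5440.0 mm
λ = L_e / r_min = 5440.0 / 44.46 = 122

λ ≈ 122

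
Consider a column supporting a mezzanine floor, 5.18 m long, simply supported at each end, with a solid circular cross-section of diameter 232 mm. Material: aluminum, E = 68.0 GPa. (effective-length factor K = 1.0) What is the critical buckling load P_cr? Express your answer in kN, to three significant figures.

P_cr ≈ 3560 kN

I = πd⁴/64 = π×232⁴/64 = 1.422×10^8 mm⁴
I = 1.422×10^8 mm⁴ = 1.422×10^-4 m⁴
Effective length L_e = K·L = 1 × 5.18 = 5.180 m
P_cr = π²EI / L_e² = π² × 68.0×10⁹ × 1.422×10^-4 / 5.180² = 3.557×10^6 N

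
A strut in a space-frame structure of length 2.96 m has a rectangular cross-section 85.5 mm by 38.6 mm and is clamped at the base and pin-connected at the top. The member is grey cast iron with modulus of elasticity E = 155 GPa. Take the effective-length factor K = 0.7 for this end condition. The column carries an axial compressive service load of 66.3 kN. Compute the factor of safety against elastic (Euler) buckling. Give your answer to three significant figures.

n ≈ 2.20

Buckling occurs about the weak axis: I_min = h·b³/12 with b = 38.6 mm (the shorter side).
I_min = 85.5×38.6³/12 = 4.098×10^5 mm⁴
I = 4.098×10^5 mm⁴ = 4.098×10^-7 m⁴
Effective length L_e = K·L = 0.7 × 2.96 = 2.072 m
P_cr = π²EI / L_e² = π² × 155×10⁹ × 4.098×10^-7 / 2.072² = 1.460×10^5 N
Factor of safety n = P_cr / P = 146.02 / 66.3 = 2.20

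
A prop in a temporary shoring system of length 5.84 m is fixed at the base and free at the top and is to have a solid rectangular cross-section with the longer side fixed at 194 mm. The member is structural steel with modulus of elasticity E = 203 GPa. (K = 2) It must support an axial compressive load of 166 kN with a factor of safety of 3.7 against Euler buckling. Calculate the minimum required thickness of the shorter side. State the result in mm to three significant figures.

Required P_cr = n·P = 3.7 × 166 = 614.2 kN
L_e = K·L = 2 × 5.84 = 11.68 m
Required I = P_cr·L_e²/(π²E) = 6.142×10^5 × 11.68² / (π² × 2.03×10^11) = 4.182×10^-5 m⁴
I_req = 4.182×10^7 mm⁴
Rectangle, weak axis: I_min = h·b³/12 with h = 194 mm fixed  ⇒  b = (12I/h)^(1/3) = 137 mm

b ≈ 137 mm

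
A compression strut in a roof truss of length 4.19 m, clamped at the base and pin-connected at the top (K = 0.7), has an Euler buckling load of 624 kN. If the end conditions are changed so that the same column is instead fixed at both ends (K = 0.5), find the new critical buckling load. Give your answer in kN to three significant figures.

P_cr ∝ 1/K², so P_cr,new = P_cr,old × (K_old/K_new)² = 624 × (0.7/0.5)²
= 624 × 1.960 = 1220 kN

P_cr ≈ 1220 kN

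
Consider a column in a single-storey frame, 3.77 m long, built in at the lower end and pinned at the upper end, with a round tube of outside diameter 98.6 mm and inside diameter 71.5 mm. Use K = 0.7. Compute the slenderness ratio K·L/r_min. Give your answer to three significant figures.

λ ≈ 86.7

d_o = 98.6 mm, d_i = 71.5 mm
I = π(d_o⁴ − d_i⁴)/64 = π(98.6⁴ − 71.50⁴)/64 = 3.357×10^6 mm⁴
A = 3.620×10^3 mm²;  r_min = √(I/A) = √(3.357×10^6/3.620×10^3) = 30.45 mm
L_e = K·L = 0.7 × 3.77 m = 2.639 m = 2639.0 mm
λ = L_e / r_min = 2639.0 / 30.45 = 86.7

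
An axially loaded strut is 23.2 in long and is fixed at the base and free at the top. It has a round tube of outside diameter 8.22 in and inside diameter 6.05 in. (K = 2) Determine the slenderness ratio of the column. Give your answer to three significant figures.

λ ≈ 18.2

d_o = 8.22 in, d_i = 6.05 in
I = π(d_o⁴ − d_i⁴)/64 = π(8.22⁴ − 6.050⁴)/64 = 158.3 in⁴
A = 24.32 in²;  r_min = √(I/A) = √(158.3/24.32) = 2.552 in
L_e = K·L = 2 × 23.2 = 46.40 in
λ = L_e / r_min = 46.400 / 2.552 = 18.2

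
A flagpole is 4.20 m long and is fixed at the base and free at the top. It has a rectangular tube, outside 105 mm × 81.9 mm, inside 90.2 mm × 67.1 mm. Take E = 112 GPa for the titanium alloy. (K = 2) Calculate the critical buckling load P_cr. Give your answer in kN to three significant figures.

P_cr ≈ 39.7 kN

Weak-axis I_min = (h_o·b_o³ − h_i·b_i³)/12 with b_o = 81.9, b_i = 67.10 mm (shorter outer/inner sides).
I_min = (105×81.9³ − 90.20×67.10³)/12 = 2.536×10^6 mm⁴
I = 2.536×10^6 mm⁴ = 2.536×10^-6 m⁴
Effective length L_e = K·L = 2 × 4.20 = 8.400 m
P_cr = π²EI / L_e² = π² × 112×10⁹ × 2.536×10^-6 / 8.400² = 3.973×10^4 N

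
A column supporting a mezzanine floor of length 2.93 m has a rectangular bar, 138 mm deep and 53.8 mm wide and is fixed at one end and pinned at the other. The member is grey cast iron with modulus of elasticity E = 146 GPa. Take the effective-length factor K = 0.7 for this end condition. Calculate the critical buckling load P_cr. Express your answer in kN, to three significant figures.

Buckling occurs about the weak axis: I_min = h·b³/12 with b = 53.8 mm (the shorter side).
I_min = 138×53.8³/12 = 1.791×10^6 mm⁴
I = 1.791×10^6 mm⁴ = 1.791×10^-6 m⁴
Effective length L_e = K·L = 0.7 × 2.93 = 2.051 m
P_cr = π²EI / L_e² = π² × 146×10⁹ × 1.791×10^-6 / 2.051² = 6.134×10^5 N

P_cr ≈ 613 kN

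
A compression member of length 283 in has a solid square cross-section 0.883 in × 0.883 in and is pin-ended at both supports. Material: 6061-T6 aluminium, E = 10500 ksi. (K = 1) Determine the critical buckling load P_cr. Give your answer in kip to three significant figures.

I = a⁴/12 = 0.883⁴/12 = 5.066×10^-2 in⁴
Effective length L_e = K·L = 1 × 283 = 283.0 in
P_cr = π²EI / L_e² = π² × 10500×10³ × 5.066×10^-2 / 283.0² = 65.55 lb

P_cr ≈ 0.0656 kip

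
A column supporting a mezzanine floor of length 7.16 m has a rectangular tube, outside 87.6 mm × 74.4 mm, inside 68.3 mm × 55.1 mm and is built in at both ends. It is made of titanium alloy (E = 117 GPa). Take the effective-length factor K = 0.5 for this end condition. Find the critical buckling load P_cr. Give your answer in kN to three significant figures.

P_cr ≈ 185 kN

Weak-axis I_min = (h_o·b_o³ − h_i·b_i³)/12 with b_o = 74.4, b_i = 55.10 mm (shorter outer/inner sides).
I_min = (87.6×74.4³ − 68.30×55.10³)/12 = 2.054×10^6 mm⁴
I = 2.054×10^6 mm⁴ = 2.054×10^-6 m⁴
Effective length L_e = K·L = 0.5 × 7.16 = 3.580 m
P_cr = π²EI / L_e² = π² × 117×10⁹ × 2.054×10^-6 / 3.580² = 1.851×10^5 N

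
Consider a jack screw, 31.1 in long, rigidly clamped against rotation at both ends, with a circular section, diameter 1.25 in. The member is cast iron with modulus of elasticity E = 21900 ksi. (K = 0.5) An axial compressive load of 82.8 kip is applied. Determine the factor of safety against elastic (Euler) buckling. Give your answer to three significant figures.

I = πd⁴/64 = π×1.25⁴/64 = 0.1198 in⁴
Effective length L_e = K·L = 0.5 × 31.1 = 15.55 in
P_cr = π²EI / L_e² = π² × 21900×10³ × 0.1198 / 15.55² = 1.071×10^5 lb
Factor of safety n = P_cr / P = 107.13 / 82.8 = 1.29

n ≈ 1.29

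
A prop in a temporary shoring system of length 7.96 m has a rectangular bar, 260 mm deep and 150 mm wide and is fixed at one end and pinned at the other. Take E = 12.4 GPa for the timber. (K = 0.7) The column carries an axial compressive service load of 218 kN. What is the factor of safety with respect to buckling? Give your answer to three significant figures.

n ≈ 1.32

Buckling occurs about the weak axis: I_min = h·b³/12 with b = 150 mm (the shorter side).
I_min = 260×150³/12 = 7.312×10^7 mm⁴
I = 7.312×10^7 mm⁴ = 7.312×10^-5 m⁴
Effective length L_e = K·L = 0.7 × 7.96 = 5.572 m
P_cr = π²EI / L_e² = π² × 12.4×10⁹ × 7.312×10^-5 / 5.572² = 2.882×10^5 N
Factor of safety n = P_cr / P = 288.25 / 218 = 1.32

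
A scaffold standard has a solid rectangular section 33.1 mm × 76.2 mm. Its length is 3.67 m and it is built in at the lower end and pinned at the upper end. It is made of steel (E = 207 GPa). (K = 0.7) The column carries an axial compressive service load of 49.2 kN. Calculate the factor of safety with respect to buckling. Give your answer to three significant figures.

Buckling occurs about the weak axis: I_min = h·b³/12 with b = 33.1 mm (the shorter side).
I_min = 76.2×33.1³/12 = 2.303×10^5 mm⁴
I = 2.303×10^5 mm⁴ = 2.303×10^-7 m⁴
Effective length L_e = K·L = 0.7 × 3.67 = 2.569 m
P_cr = π²EI / L_e² = π² × 207×10⁹ × 2.303×10^-7 / 2.569² = 7.129×10^4 N
Factor of safety n = P_cr / P = 71.285 / 49.2 = 1.45

n ≈ 1.45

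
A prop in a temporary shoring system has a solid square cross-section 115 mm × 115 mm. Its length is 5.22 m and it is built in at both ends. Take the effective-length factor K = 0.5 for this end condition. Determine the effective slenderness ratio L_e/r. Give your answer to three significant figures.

I = a⁴/12 = 115⁴/12 = 1.458×10^7 mm⁴
A = 1.323×10^4 mm²;  r_min = √(I/A) = √(1.458×10^7/1.323×10^4) = 33.20 mm
L_e = K·L = 0.5 × 5.22 m = 2.610 m = 2610.0 mm
λ = L_e / r_min = 2610.0 / 33.20 = 78.6

λ ≈ 78.6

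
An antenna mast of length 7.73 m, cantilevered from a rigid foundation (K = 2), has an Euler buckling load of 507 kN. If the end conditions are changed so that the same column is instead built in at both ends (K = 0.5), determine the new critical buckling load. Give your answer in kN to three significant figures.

P_cr ≈ 8110 kN

P_cr ∝ 1/K², so P_cr,new = P_cr,old × (K_old/K_new)² = 507 × (2/0.5)²
= 507 × 16.00 = 8110 kN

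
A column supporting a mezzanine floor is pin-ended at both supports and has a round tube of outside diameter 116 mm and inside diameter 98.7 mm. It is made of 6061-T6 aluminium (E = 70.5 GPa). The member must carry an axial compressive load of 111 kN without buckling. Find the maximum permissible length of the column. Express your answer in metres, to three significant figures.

L_max ≈ 5.15 m

d_o = 116 mm, d_i = 98.7 mm
I = π(d_o⁴ − d_i⁴)/64 = π(116⁴ − 98.70⁴)/64 = 4.230×10^6 mm⁴
I = 4.230×10^-6 m⁴
At the buckling limit P_cr = P = 1.110×10^5 N
From P_cr = π²EI/(K·L)²:  L = (1/K)·√(π²EI/P_cr) = (1/1)·√(π²×7.05×10^10×4.230×10^-6/1.110×10^5)
L = 5.15 m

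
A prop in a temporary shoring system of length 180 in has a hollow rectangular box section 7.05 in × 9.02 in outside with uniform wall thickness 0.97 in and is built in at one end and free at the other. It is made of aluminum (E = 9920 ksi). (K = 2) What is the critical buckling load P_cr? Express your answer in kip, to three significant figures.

Inner dimensions: h_i = 9.02 − 2×0.97 = 7.080 in, b_i = 7.05 − 2×0.97 = 5.110 in
Weak-axis I_min = (h_o·b_o³ − h_i·b_i³)/12 with b_o = 7.05, b_i = 5.110 in (shorter outer/inner sides).
I_min = (9.02×7.05³ − 7.080×5.110³)/12 = 184.7 in⁴
Effective length L_e = K·L = 2 × 180 = 360.0 in
P_cr = π²EI / L_e² = π² × 9920×10³ × 184.7 / 360.0² = 1.395×10^5 lb

P_cr ≈ 140 kip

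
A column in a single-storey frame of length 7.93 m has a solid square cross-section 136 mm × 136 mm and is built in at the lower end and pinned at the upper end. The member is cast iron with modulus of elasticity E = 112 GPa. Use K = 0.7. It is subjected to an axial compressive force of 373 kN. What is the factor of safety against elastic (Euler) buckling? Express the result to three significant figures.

n ≈ 2.74

I = a⁴/12 = 136⁴/12 = 2.851×10^7 mm⁴
I = 2.851×10^7 mm⁴ = 2.851×10^-5 m⁴
Effective length L_e = K·L = 0.7 × 7.93 = 5.551 m
P_cr = π²EI / L_e² = π² × 112×10⁹ × 2.851×10^-5 / 5.551² = 1.023×10^6 N
Factor of safety n = P_cr / P = 1022.7 / 373 = 2.74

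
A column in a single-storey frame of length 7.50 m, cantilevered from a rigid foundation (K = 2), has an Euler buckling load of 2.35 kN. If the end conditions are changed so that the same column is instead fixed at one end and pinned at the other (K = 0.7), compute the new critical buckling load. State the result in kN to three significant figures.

P_cr ≈ 19.2 kN

P_cr ∝ 1/K², so P_cr,new = P_cr,old × (K_old/K_new)² = 2.35 × (2/0.7)²
= 2.35 × 8.163 = 19.2 kN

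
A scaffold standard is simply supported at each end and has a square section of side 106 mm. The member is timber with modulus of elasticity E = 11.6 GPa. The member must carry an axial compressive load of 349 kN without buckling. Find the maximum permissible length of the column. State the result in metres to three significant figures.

I = a⁴/12 = 106⁴/12 = 1.052×10^7 mm⁴
I = 1.052×10^-5 m⁴
At the buckling limit P_cr = P = 3.490×10^5 N
From P_cr = π²EI/(K·L)²:  L = (1/K)·√(π²EI/P_cr) = (1/1)·√(π²×1.16×10^10×1.052×10^-5/3.490×10^5)
L = 1.86 m

L_max ≈ 1.86 m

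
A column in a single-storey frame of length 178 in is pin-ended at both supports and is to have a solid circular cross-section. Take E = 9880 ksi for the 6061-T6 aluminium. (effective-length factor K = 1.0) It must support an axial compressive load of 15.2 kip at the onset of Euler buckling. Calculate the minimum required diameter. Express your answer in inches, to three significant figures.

L_e = K·L = 1 × 178 = 178.0 in
Required I = P_cr·L_e²/(π²E) = 1.520×10^4 × 178.0² / (π² × 9.88×10^6) = 4.939 in⁴
Solid circle: I = πd⁴/64  ⇒  d = (64I/π)^(1/4) = (64×4.939/π)^(1/4) = 3.17 in

d ≈ 3.17 in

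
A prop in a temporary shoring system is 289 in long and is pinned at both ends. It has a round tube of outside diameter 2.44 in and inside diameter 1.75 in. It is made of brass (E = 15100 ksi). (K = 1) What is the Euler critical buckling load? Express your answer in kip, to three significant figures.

d_o = 2.44 in, d_i = 1.75 in
I = π(d_o⁴ − d_i⁴)/64 = π(2.44⁴ − 1.750⁴)/64 = 1.280 in⁴
Effective length L_e = K·L = 1 × 289 = 289.0 in
P_cr = π²EI / L_e² = π² × 15100×10³ × 1.280 / 289.0² = 2.283×10^3 lb

P_cr ≈ 2.28 kip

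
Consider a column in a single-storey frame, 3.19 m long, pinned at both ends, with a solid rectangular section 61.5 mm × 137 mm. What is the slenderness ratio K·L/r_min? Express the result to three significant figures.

Buckling occurs about the weak axis: I_min = h·b³/12 with b = 61.5 mm (the shorter side).
I_min = 137×61.5³/12 = 2.656×10^6 mm⁴
A = 8.425×10^3 mm²;  r_min = √(I/A) = √(2.656×10^6/8.425×10^3) = 17.75 mm
L_e = K·L = 1 × 3.19 m = 3.190 m = 3190.0 mm
λ = L_e / r_min = 3190.0 / 17.75 = 180

λ ≈ 180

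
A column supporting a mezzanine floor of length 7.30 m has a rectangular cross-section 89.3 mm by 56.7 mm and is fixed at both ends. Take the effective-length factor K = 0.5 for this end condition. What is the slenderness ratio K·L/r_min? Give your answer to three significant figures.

λ ≈ 223

For a rectangle r_min = b/√12 = 56.7/√12 = 16.37 mm
L_e = K·L = 0.5 × 7.30 m = 3.650 m = 3650.0 mm
λ = L_e / r_min = 3650.0 / 16.37 = 223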